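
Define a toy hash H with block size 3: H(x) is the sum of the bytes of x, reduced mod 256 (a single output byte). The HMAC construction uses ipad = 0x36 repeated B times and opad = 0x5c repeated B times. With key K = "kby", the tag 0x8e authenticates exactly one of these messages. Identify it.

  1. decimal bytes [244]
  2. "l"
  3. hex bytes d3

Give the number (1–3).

Key "kby" = 6b 62 79 is exactly B = 3 bytes: K' = 6b 62 79.
K' ⊕ ipad = 5d 54 4f; K' ⊕ opad = 37 3e 25.
m1: inner = H(5d 54 4f f4) = f4; tag = H(37 3e 25 f4) = 8e ← matches
m2: inner = H(5d 54 4f 6c) = 6c; tag = H(37 3e 25 6c) = 06
m3: inner = H(5d 54 4f d3) = d3; tag = H(37 3e 25 d3) = 6d

1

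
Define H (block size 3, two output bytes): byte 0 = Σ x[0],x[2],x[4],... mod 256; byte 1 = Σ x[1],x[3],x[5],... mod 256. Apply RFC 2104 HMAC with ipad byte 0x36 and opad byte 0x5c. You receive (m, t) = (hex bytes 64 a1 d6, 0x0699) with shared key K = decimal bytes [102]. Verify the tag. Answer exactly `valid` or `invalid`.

Key decimal bytes [102] = 66 is 1 byte ≤ B = 3; zero-pad to 3 bytes: K' = 66 00 00.
K' ⊕ ipad = 50 36 36; K' ⊕ opad = 3a 5c 5c.
Inner hash: even-index sum = 295 mod 256 = 39; odd-index sum = 368 mod 256 = 112 → 27 70.
Outer hash (recomputed tag): even-index sum = 262 mod 256 = 6; odd-index sum = 131 mod 256 = 131 → 06 83.
Recomputed tag = 0683; claimed = 0699 → mismatch.

invalid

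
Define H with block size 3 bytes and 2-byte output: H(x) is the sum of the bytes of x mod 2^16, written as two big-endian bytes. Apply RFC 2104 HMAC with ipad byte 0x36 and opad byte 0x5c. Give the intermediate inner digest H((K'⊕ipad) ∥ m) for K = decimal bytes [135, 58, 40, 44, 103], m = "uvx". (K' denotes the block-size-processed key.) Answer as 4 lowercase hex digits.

021a

Key decimal bytes [135, 58, 40, 44, 103] = 87 3a 28 2c 67 is 5 bytes > B = 3, so hash it first: H(key) = 01 7c, then zero-pad to 3 bytes: K' = 01 7c 00.
K' ⊕ ipad = 37 4a 36.
Inner input = 37 4a 36 ∥ 75 76 78.
Inner hash: sum = 55+74+54+117+118+120 = 538 → 02 1a.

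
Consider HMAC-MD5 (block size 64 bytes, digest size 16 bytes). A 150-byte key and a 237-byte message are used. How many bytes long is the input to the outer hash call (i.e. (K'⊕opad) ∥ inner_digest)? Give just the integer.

Key is 150 > 64 bytes, so it is hashed to 16 bytes then zero-padded to 64: |K'| = 64.
Outer input = (K'⊕opad) ∥ H(inner) → 64 + 16 = 80 bytes.

80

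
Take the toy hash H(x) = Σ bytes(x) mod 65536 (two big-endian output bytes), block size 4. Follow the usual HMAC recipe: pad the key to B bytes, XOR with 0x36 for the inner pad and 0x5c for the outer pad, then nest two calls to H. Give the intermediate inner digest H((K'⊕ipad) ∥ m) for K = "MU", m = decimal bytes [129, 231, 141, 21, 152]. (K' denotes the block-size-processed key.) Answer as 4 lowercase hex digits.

Key "MU" = 4d 55 is 2 bytes ≤ B = 4; zero-pad to 4 bytes: K' = 4d 55 00 00.
K' ⊕ ipad = 7b 63 36 36.
Inner input = 7b 63 36 36 ∥ 81 e7 8d 15 98.
Inner hash: sum = 123+99+54+54+129+231+141+21+152 = 1004 → 03 ec.

03ec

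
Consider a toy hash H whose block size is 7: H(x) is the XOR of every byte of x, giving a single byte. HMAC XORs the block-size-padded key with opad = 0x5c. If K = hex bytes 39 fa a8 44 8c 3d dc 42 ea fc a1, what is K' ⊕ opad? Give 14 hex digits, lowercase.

Key hex bytes 39 fa a8 44 8c 3d dc 42 ea fc a1 is 11 bytes > B = 7, so hash it first: H(key) = b7, then zero-pad to 7 bytes: K' = b7 00 00 00 00 00 00.
XOR each byte with 0x5c: b7⊕5c=eb, 00⊕5c=5c, 00⊕5c=5c, 00⊕5c=5c, 00⊕5c=5c, 00⊕5c=5c, 00⊕5c=5c.

eb5c5c5c5c5c5c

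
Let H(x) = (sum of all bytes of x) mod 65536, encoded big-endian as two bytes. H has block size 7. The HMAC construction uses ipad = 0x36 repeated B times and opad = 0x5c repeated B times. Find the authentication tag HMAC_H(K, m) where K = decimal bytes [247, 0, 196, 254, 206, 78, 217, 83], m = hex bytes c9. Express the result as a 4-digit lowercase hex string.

Key decimal bytes [247, 0, 196, 254, 206, 78, 217, 83] = f7 00 c4 fe ce 4e d9 53 is 8 bytes > B = 7, so hash it first: H(key) = 05 01, then zero-pad to 7 bytes: K' = 05 01 00 00 00 00 00.
K' ⊕ ipad = 33 37 36 36 36 36 36.  K' ⊕ opad = 59 5d 5c 5c 5c 5c 5c.
Inner input = (K'⊕ipad) ∥ m = 33 37 36 36 36 36 36 ∥ c9.
Inner hash: sum = 51+55+54+54+54+54+54+201 = 577 → 02 41.
Outer input = (K'⊕opad) ∥ inner = 59 5d 5c 5c 5c 5c 5c ∥ 02 41.
Outer hash (tag): sum = 89+93+92+92+92+92+92+2+65 = 709 → 02 c5.

02c5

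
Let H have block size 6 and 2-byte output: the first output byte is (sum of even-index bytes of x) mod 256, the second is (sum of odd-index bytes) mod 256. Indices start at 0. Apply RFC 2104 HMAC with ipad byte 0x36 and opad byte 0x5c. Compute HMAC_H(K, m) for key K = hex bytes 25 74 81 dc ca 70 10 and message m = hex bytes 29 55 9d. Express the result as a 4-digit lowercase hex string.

7c0b

Key hex bytes 25 74 81 dc ca 70 10 is 7 bytes > B = 6, so hash it first: H(key) = 80 c0, then zero-pad to 6 bytes: K' = 80 c0 00 00 00 00.
K' ⊕ ipad = b6 f6 36 36 36 36.  K' ⊕ opad = dc 9c 5c 5c 5c 5c.
Inner input = (K'⊕ipad) ∥ m = b6 f6 36 36 36 36 ∥ 29 55 9d.
Inner hash: even-index sum = 488 mod 256 = 232; odd-index sum = 439 mod 256 = 183 → e8 b7.
Outer input = (K'⊕opad) ∥ inner = dc 9c 5c 5c 5c 5c ∥ e8 b7.
Outer hash (tag): even-index sum = 636 mod 256 = 124; odd-index sum = 523 mod 256 = 11 → 7c 0b.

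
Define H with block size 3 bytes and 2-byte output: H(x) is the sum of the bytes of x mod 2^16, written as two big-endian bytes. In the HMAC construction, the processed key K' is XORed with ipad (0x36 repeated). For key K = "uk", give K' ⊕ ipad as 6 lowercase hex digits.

Key "uk" = 75 6b is 2 bytes ≤ B = 3; zero-pad to 3 bytes: K' = 75 6b 00.
XOR each byte with 0x36: 75⊕36=43, 6b⊕36=5d, 00⊕36=36.

435d36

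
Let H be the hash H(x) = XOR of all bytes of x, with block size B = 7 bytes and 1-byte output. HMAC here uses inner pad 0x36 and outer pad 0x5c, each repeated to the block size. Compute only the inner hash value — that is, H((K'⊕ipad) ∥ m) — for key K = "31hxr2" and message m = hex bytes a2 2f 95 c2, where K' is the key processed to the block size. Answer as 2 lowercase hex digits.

be

Key "31hxr2" = 33 31 68 78 72 32 is 6 bytes ≤ B = 7; zero-pad to 7 bytes: K' = 33 31 68 78 72 32 00.
K' ⊕ ipad = 05 07 5e 4e 44 04 36.
Inner input = 05 07 5e 4e 44 04 36 ∥ a2 2f 95 c2.
Inner hash: XOR 05⊕07⊕5e⊕4e⊕44⊕04⊕36⊕a2⊕2f⊕95⊕c2 = be.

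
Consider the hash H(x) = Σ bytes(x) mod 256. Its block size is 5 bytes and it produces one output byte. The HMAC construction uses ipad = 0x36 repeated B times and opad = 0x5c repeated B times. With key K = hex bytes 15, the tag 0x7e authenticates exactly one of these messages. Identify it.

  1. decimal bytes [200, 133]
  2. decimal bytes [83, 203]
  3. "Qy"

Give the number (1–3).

Key hex bytes 15 is 1 byte ≤ B = 5; zero-pad to 5 bytes: K' = 15 00 00 00 00.
K' ⊕ ipad = 23 36 36 36 36; K' ⊕ opad = 49 5c 5c 5c 5c.
m1: inner = H(23 36 36 36 36 c8 85) = 48; tag = H(49 5c 5c 5c 5c 48) = 01
m2: inner = H(23 36 36 36 36 53 cb) = 19; tag = H(49 5c 5c 5c 5c 19) = d2
m3: inner = H(23 36 36 36 36 51 79) = c5; tag = H(49 5c 5c 5c 5c c5) = 7e ← matches

3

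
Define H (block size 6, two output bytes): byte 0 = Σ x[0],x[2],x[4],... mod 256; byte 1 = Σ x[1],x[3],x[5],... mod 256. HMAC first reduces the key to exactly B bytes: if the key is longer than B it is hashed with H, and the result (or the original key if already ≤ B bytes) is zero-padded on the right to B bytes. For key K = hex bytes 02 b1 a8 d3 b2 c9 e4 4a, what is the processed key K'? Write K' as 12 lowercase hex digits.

409700000000

|K| = 8 > B = 6, so first hash the key.
H(K): even-index sum = 576 mod 256 = 64; odd-index sum = 663 mod 256 = 151 → 40 97.
Zero-pad H(K) = 40 97 to 6 bytes: K' = 40 97 00 00 00 00.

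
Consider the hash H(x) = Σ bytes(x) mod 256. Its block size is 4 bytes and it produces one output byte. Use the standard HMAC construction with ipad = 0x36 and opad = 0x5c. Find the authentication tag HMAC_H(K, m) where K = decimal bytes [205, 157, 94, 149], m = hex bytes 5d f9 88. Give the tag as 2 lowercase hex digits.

Key decimal bytes [205, 157, 94, 149] = cd 9d 5e 95 is exactly B = 4 bytes: K' = cd 9d 5e 95.
K' ⊕ ipad = fb ab 68 a3.  K' ⊕ opad = 91 c1 02 c9.
Inner input = (K'⊕ipad) ∥ m = fb ab 68 a3 ∥ 5d f9 88.
Inner hash: sum = 251+171+104+163+93+249+136 = 1167; mod 256 = 143 → 8f.
Outer input = (K'⊕opad) ∥ inner = 91 c1 02 c9 ∥ 8f.
Outer hash (tag): sum = 145+193+2+201+143 = 684; mod 256 = 172 → ac.

ac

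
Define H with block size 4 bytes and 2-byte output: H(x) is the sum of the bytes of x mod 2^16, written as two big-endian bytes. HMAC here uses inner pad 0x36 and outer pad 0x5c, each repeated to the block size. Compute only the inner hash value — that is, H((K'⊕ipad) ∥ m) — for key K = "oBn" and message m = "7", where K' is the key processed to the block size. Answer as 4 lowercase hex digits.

0192

Key "oBn" = 6f 42 6e is 3 bytes ≤ B = 4; zero-pad to 4 bytes: K' = 6f 42 6e 00.
K' ⊕ ipad = 59 74 58 36.
Inner input = 59 74 58 36 ∥ 37.
Inner hash: sum = 89+116+88+54+55 = 402 → 01 92.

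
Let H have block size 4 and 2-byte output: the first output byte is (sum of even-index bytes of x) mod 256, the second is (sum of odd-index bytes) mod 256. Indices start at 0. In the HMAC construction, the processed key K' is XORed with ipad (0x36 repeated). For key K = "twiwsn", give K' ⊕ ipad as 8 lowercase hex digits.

Key "twiwsn" = 74 77 69 77 73 6e is 6 bytes > B = 4, so hash it first: H(key) = 50 5c, then zero-pad to 4 bytes: K' = 50 5c 00 00.
XOR each byte with 0x36: 50⊕36=66, 5c⊕36=6a, 00⊕36=36, 00⊕36=36.

666a3636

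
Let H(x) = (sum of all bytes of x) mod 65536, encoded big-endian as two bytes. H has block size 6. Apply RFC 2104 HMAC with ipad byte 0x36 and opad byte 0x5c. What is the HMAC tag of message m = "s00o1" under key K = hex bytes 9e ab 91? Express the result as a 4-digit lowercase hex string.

Key hex bytes 9e ab 91 is 3 bytes ≤ B = 6; zero-pad to 6 bytes: K' = 9e ab 91 00 00 00.
K' ⊕ ipad = a8 9d a7 36 36 36.  K' ⊕ opad = c2 f7 cd 5c 5c 5c.
Inner input = (K'⊕ipad) ∥ m = a8 9d a7 36 36 36 ∥ 73 30 30 6f 31.
Inner hash: sum = 168+157+167+54+54+54+115+48+48+111+49 = 1025 → 04 01.
Outer input = (K'⊕opad) ∥ inner = c2 f7 cd 5c 5c 5c ∥ 04 01.
Outer hash (tag): sum = 194+247+205+92+92+92+4+1 = 927 → 03 9f.

039f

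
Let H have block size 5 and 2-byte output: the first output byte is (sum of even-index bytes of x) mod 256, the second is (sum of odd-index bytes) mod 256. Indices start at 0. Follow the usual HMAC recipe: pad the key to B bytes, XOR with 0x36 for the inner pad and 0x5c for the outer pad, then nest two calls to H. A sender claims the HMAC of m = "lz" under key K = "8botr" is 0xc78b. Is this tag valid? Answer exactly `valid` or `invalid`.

Key "8botr" = 38 62 6f 74 72 is exactly B = 5 bytes: K' = 38 62 6f 74 72.
K' ⊕ ipad = 0e 54 59 42 44; K' ⊕ opad = 64 3e 33 28 2e.
Inner hash: even-index sum = 293 mod 256 = 37; odd-index sum = 258 mod 256 = 2 → 25 02.
Outer hash (recomputed tag): even-index sum = 199 mod 256 = 199; odd-index sum = 139 mod 256 = 139 → c7 8b.
Recomputed tag = c78b; claimed = c78b → match.

valid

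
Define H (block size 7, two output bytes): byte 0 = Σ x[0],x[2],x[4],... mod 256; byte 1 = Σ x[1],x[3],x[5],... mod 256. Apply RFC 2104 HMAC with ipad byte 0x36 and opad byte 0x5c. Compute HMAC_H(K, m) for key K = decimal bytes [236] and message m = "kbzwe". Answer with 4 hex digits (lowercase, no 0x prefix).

Key decimal bytes [236] = ec is 1 byte ≤ B = 7; zero-pad to 7 bytes: K' = ec 00 00 00 00 00 00.
K' ⊕ ipad = da 36 36 36 36 36 36.  K' ⊕ opad = b0 5c 5c 5c 5c 5c 5c.
Inner input = (K'⊕ipad) ∥ m = da 36 36 36 36 36 36 ∥ 6b 62 7a 77 65.
Inner hash: even-index sum = 597 mod 256 = 85; odd-index sum = 492 mod 256 = 236 → 55 ec.
Outer input = (K'⊕opad) ∥ inner = b0 5c 5c 5c 5c 5c 5c ∥ 55 ec.
Outer hash (tag): even-index sum = 688 mod 256 = 176; odd-index sum = 361 mod 256 = 105 → b0 69.

b069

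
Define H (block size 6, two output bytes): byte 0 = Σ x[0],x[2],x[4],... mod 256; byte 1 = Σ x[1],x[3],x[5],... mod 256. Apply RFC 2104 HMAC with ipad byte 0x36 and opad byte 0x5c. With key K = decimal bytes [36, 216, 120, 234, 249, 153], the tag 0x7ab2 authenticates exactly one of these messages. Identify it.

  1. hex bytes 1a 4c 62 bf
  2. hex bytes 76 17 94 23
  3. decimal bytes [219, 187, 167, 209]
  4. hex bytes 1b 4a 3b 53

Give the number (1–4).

2

Key decimal bytes [36, 216, 120, 234, 249, 153] = 24 d8 78 ea f9 99 is exactly B = 6 bytes: K' = 24 d8 78 ea f9 99.
K' ⊕ ipad = 12 ee 4e dc cf af; K' ⊕ opad = 78 84 24 b6 a5 c5.
m1: inner = H(12 ee 4e dc cf af 1a 4c 62 bf) = ab 84; tag = H(78 84 24 b6 a5 c5 ab 84) = ec83
m2: inner = H(12 ee 4e dc cf af 76 17 94 23) = 39 b3; tag = H(78 84 24 b6 a5 c5 39 b3) = 7ab2 ← matches
m3: inner = H(12 ee 4e dc cf af db bb a7 d1) = b1 05; tag = H(78 84 24 b6 a5 c5 b1 05) = f204
m4: inner = H(12 ee 4e dc cf af 1b 4a 3b 53) = 85 16; tag = H(78 84 24 b6 a5 c5 85 16) = c615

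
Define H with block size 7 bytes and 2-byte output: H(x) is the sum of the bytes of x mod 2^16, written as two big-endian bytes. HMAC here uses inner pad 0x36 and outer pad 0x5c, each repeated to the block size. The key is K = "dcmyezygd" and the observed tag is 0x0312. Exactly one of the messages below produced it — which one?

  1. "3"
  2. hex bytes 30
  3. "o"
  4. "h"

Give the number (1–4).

2

Key "dcmyezygd" = 64 63 6d 79 65 7a 79 67 64 is 9 bytes > B = 7, so hash it first: H(key) = 03 d0, then zero-pad to 7 bytes: K' = 03 d0 00 00 00 00 00.
K' ⊕ ipad = 35 e6 36 36 36 36 36; K' ⊕ opad = 5f 8c 5c 5c 5c 5c 5c.
m1: inner = H(35 e6 36 36 36 36 36 33) = 02 5c; tag = H(5f 8c 5c 5c 5c 5c 5c 02 5c) = 0315
m2: inner = H(35 e6 36 36 36 36 36 30) = 02 59; tag = H(5f 8c 5c 5c 5c 5c 5c 02 59) = 0312 ← matches
m3: inner = H(35 e6 36 36 36 36 36 6f) = 02 98; tag = H(5f 8c 5c 5c 5c 5c 5c 02 98) = 0351
m4: inner = H(35 e6 36 36 36 36 36 68) = 02 91; tag = H(5f 8c 5c 5c 5c 5c 5c 02 91) = 034a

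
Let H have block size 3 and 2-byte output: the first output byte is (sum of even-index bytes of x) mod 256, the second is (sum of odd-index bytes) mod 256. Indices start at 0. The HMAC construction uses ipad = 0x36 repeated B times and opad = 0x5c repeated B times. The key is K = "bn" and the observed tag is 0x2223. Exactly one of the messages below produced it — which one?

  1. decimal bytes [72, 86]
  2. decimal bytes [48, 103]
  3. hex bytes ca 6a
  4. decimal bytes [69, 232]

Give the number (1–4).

Key "bn" = 62 6e is 2 bytes ≤ B = 3; zero-pad to 3 bytes: K' = 62 6e 00.
K' ⊕ ipad = 54 58 36; K' ⊕ opad = 3e 32 5c.
m1: inner = H(54 58 36 48 56) = e0 a0; tag = H(3e 32 5c e0 a0) = 3a12
m2: inner = H(54 58 36 30 67) = f1 88; tag = H(3e 32 5c f1 88) = 2223 ← matches
m3: inner = H(54 58 36 ca 6a) = f4 22; tag = H(3e 32 5c f4 22) = bc26
m4: inner = H(54 58 36 45 e8) = 72 9d; tag = H(3e 32 5c 72 9d) = 37a4

2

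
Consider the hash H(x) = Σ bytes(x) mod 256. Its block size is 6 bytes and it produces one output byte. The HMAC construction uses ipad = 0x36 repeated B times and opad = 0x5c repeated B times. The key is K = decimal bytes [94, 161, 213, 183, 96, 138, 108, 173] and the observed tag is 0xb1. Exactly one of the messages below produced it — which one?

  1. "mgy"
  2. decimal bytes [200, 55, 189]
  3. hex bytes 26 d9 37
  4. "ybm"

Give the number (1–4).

1

Key decimal bytes [94, 161, 213, 183, 96, 138, 108, 173] = 5e a1 d5 b7 60 8a 6c ad is 8 bytes > B = 6, so hash it first: H(key) = 8e, then zero-pad to 6 bytes: K' = 8e 00 00 00 00 00.
K' ⊕ ipad = b8 36 36 36 36 36; K' ⊕ opad = d2 5c 5c 5c 5c 5c.
m1: inner = H(b8 36 36 36 36 36 6d 67 79) = 13; tag = H(d2 5c 5c 5c 5c 5c 13) = b1 ← matches
m2: inner = H(b8 36 36 36 36 36 c8 37 bd) = 82; tag = H(d2 5c 5c 5c 5c 5c 82) = 20
m3: inner = H(b8 36 36 36 36 36 26 d9 37) = fc; tag = H(d2 5c 5c 5c 5c 5c fc) = 9a
m4: inner = H(b8 36 36 36 36 36 79 62 6d) = 0e; tag = H(d2 5c 5c 5c 5c 5c 0e) = ac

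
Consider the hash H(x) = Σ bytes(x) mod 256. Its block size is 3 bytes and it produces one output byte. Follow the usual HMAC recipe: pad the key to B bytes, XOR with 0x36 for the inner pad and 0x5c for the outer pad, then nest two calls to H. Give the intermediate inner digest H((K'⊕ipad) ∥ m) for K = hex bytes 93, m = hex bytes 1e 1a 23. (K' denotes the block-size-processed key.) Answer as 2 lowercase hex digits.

6c

Key hex bytes 93 is 1 byte ≤ B = 3; zero-pad to 3 bytes: K' = 93 00 00.
K' ⊕ ipad = a5 36 36.
Inner input = a5 36 36 ∥ 1e 1a 23.
Inner hash: sum = 165+54+54+30+26+35 = 364; mod 256 = 108 → 6c.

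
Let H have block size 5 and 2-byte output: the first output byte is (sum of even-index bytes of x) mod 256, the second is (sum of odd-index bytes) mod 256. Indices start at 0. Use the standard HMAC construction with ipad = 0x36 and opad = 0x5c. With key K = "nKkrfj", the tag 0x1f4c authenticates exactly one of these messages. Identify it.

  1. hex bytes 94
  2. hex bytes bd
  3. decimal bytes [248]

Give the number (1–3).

Key "nKkrfj" = 6e 4b 6b 72 66 6a is 6 bytes > B = 5, so hash it first: H(key) = 3f 27, then zero-pad to 5 bytes: K' = 3f 27 00 00 00.
K' ⊕ ipad = 09 11 36 36 36; K' ⊕ opad = 63 7b 5c 5c 5c.
m1: inner = H(09 11 36 36 36 94) = 75 db; tag = H(63 7b 5c 5c 5c 75 db) = f64c
m2: inner = H(09 11 36 36 36 bd) = 75 04; tag = H(63 7b 5c 5c 5c 75 04) = 1f4c ← matches
m3: inner = H(09 11 36 36 36 f8) = 75 3f; tag = H(63 7b 5c 5c 5c 75 3f) = 5a4c

2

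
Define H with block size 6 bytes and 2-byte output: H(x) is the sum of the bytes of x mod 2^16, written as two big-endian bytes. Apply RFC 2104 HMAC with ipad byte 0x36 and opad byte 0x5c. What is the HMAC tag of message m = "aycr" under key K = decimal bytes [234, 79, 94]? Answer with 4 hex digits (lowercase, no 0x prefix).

Key decimal bytes [234, 79, 94] = ea 4f 5e is 3 bytes ≤ B = 6; zero-pad to 6 bytes: K' = ea 4f 5e 00 00 00.
K' ⊕ ipad = dc 79 68 36 36 36.  K' ⊕ opad = b6 13 02 5c 5c 5c.
Inner input = (K'⊕ipad) ∥ m = dc 79 68 36 36 36 ∥ 61 79 63 72.
Inner hash: sum = 220+121+104+54+54+54+97+121+99+114 = 1038 → 04 0e.
Outer input = (K'⊕opad) ∥ inner = b6 13 02 5c 5c 5c ∥ 04 0e.
Outer hash (tag): sum = 182+19+2+92+92+92+4+14 = 497 → 01 f1.

01f1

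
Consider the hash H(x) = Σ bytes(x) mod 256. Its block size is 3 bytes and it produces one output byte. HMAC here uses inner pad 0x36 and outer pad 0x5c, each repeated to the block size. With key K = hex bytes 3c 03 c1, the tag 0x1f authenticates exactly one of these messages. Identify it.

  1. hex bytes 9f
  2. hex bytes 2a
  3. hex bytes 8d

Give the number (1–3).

Key hex bytes 3c 03 c1 is exactly B = 3 bytes: K' = 3c 03 c1.
K' ⊕ ipad = 0a 35 f7; K' ⊕ opad = 60 5f 9d.
m1: inner = H(0a 35 f7 9f) = d5; tag = H(60 5f 9d d5) = 31
m2: inner = H(0a 35 f7 2a) = 60; tag = H(60 5f 9d 60) = bc
m3: inner = H(0a 35 f7 8d) = c3; tag = H(60 5f 9d c3) = 1f ← matches

3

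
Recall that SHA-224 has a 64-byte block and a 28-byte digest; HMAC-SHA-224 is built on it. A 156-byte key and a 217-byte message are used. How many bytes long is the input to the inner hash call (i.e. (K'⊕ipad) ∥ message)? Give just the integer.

281

Key is 156 > 64 bytes, so it is hashed to 28 bytes then zero-padded to 64: |K'| = 64.
Inner input = (K'⊕ipad) ∥ m → 64 + 217 = 281 bytes.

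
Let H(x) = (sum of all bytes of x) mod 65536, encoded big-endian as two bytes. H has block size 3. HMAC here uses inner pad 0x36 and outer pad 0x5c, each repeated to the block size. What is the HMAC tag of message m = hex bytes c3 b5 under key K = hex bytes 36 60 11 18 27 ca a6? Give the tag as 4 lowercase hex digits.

0108

Key hex bytes 36 60 11 18 27 ca a6 is 7 bytes > B = 3, so hash it first: H(key) = 02 56, then zero-pad to 3 bytes: K' = 02 56 00.
K' ⊕ ipad = 34 60 36.  K' ⊕ opad = 5e 0a 5c.
Inner input = (K'⊕ipad) ∥ m = 34 60 36 ∥ c3 b5.
Inner hash: sum = 52+96+54+195+181 = 578 → 02 42.
Outer input = (K'⊕opad) ∥ inner = 5e 0a 5c ∥ 02 42.
Outer hash (tag): sum = 94+10+92+2+66 = 264 → 01 08.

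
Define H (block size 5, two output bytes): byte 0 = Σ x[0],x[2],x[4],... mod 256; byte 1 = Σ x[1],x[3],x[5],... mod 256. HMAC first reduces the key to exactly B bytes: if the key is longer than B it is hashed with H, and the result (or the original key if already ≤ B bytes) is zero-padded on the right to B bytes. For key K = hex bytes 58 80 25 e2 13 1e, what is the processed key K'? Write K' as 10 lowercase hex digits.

9080000000

|K| = 6 > B = 5, so first hash the key.
H(K): even-index sum = 144 mod 256 = 144; odd-index sum = 384 mod 256 = 128 → 90 80.
Zero-pad H(K) = 90 80 to 5 bytes: K' = 90 80 00 00 00.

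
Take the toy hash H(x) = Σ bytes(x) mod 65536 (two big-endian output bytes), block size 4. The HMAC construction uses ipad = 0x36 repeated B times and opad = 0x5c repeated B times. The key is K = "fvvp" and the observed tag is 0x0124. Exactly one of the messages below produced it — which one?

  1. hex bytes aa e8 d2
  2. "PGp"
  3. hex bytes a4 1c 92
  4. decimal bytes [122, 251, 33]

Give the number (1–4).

Key "fvvp" = 66 76 76 70 is exactly B = 4 bytes: K' = 66 76 76 70.
K' ⊕ ipad = 50 40 40 46; K' ⊕ opad = 3a 2a 2a 2c.
m1: inner = H(50 40 40 46 aa e8 d2) = 03 7a; tag = H(3a 2a 2a 2c 03 7a) = 0137
m2: inner = H(50 40 40 46 50 47 70) = 02 1d; tag = H(3a 2a 2a 2c 02 1d) = 00d9
m3: inner = H(50 40 40 46 a4 1c 92) = 02 68; tag = H(3a 2a 2a 2c 02 68) = 0124 ← matches
m4: inner = H(50 40 40 46 7a fb 21) = 02 ac; tag = H(3a 2a 2a 2c 02 ac) = 0168

3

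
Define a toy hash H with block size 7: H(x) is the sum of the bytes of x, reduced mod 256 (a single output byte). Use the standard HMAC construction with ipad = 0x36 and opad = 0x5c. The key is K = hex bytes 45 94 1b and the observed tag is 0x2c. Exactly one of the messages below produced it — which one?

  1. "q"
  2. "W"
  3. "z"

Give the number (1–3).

Key hex bytes 45 94 1b is 3 bytes ≤ B = 7; zero-pad to 7 bytes: K' = 45 94 1b 00 00 00 00.
K' ⊕ ipad = 73 a2 2d 36 36 36 36; K' ⊕ opad = 19 c8 47 5c 5c 5c 5c.
m1: inner = H(73 a2 2d 36 36 36 36 71) = 8b; tag = H(19 c8 47 5c 5c 5c 5c 8b) = 23
m2: inner = H(73 a2 2d 36 36 36 36 57) = 71; tag = H(19 c8 47 5c 5c 5c 5c 71) = 09
m3: inner = H(73 a2 2d 36 36 36 36 7a) = 94; tag = H(19 c8 47 5c 5c 5c 5c 94) = 2c ← matches

3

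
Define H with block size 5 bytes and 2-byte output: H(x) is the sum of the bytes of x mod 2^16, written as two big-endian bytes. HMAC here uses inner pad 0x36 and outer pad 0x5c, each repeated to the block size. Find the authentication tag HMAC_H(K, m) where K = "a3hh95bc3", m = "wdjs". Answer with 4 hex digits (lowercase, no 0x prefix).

0295

Key "a3hh95bc3" = 61 33 68 68 39 35 62 63 33 is 9 bytes > B = 5, so hash it first: H(key) = 02 ca, then zero-pad to 5 bytes: K' = 02 ca 00 00 00.
K' ⊕ ipad = 34 fc 36 36 36.  K' ⊕ opad = 5e 96 5c 5c 5c.
Inner input = (K'⊕ipad) ∥ m = 34 fc 36 36 36 ∥ 77 64 6a 73.
Inner hash: sum = 52+252+54+54+54+119+100+106+115 = 906 → 03 8a.
Outer input = (K'⊕opad) ∥ inner = 5e 96 5c 5c 5c ∥ 03 8a.
Outer hash (tag): sum = 94+150+92+92+92+3+138 = 661 → 02 95.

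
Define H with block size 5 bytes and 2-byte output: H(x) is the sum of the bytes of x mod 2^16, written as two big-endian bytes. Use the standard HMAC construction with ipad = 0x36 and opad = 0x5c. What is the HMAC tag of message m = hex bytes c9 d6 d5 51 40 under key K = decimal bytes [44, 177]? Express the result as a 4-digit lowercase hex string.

Key decimal bytes [44, 177] = 2c b1 is 2 bytes ≤ B = 5; zero-pad to 5 bytes: K' = 2c b1 00 00 00.
K' ⊕ ipad = 1a 87 36 36 36.  K' ⊕ opad = 70 ed 5c 5c 5c.
Inner input = (K'⊕ipad) ∥ m = 1a 87 36 36 36 ∥ c9 d6 d5 51 40.
Inner hash: sum = 26+135+54+54+54+201+214+213+81+64 = 1096 → 04 48.
Outer input = (K'⊕opad) ∥ inner = 70 ed 5c 5c 5c ∥ 04 48.
Outer hash (tag): sum = 112+237+92+92+92+4+72 = 701 → 02 bd.

02bd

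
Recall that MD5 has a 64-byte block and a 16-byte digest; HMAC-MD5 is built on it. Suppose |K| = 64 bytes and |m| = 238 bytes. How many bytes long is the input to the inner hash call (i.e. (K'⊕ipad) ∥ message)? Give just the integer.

302

Key is 64 ≤ 64 bytes, zero-padded: |K'| = 64.
Inner input = (K'⊕ipad) ∥ m → 64 + 238 = 302 bytes.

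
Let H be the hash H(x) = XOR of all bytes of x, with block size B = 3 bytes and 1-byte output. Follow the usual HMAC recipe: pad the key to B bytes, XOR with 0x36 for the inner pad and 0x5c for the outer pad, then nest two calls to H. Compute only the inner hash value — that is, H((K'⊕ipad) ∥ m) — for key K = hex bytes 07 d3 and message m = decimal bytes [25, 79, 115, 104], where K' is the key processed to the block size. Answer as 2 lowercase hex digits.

af

Key hex bytes 07 d3 is 2 bytes ≤ B = 3; zero-pad to 3 bytes: K' = 07 d3 00.
K' ⊕ ipad = 31 e5 36.
Inner input = 31 e5 36 ∥ 19 4f 73 68.
Inner hash: XOR 31⊕e5⊕36⊕19⊕4f⊕73⊕68 = af.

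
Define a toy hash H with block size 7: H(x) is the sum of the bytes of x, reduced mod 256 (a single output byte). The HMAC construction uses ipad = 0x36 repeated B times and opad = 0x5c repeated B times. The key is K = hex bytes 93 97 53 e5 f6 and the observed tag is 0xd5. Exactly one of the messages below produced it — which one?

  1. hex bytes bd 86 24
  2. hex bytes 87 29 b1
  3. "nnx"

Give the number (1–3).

Key hex bytes 93 97 53 e5 f6 is 5 bytes ≤ B = 7; zero-pad to 7 bytes: K' = 93 97 53 e5 f6 00 00.
K' ⊕ ipad = a5 a1 65 d3 c0 36 36; K' ⊕ opad = cf cb 0f b9 aa 5c 5c.
m1: inner = H(a5 a1 65 d3 c0 36 36 bd 86 24) = 11; tag = H(cf cb 0f b9 aa 5c 5c 11) = d5 ← matches
m2: inner = H(a5 a1 65 d3 c0 36 36 87 29 b1) = 0b; tag = H(cf cb 0f b9 aa 5c 5c 0b) = cf
m3: inner = H(a5 a1 65 d3 c0 36 36 6e 6e 78) = fe; tag = H(cf cb 0f b9 aa 5c 5c fe) = c2

1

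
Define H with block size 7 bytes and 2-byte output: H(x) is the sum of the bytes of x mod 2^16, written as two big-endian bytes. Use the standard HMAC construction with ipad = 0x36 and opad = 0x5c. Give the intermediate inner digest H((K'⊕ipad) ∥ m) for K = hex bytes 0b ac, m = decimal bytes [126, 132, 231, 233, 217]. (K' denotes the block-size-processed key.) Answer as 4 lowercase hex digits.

Key hex bytes 0b ac is 2 bytes ≤ B = 7; zero-pad to 7 bytes: K' = 0b ac 00 00 00 00 00.
K' ⊕ ipad = 3d 9a 36 36 36 36 36.
Inner input = 3d 9a 36 36 36 36 36 ∥ 7e 84 e7 e9 d9.
Inner hash: sum = 61+154+54+54+54+54+54+126+132+231+233+217 = 1424 → 05 90.

0590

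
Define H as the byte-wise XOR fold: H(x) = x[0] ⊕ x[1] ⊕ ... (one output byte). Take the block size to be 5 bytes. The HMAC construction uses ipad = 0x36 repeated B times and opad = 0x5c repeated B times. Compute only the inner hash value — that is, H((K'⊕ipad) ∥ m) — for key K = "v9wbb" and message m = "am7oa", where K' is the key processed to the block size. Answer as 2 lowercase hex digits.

3b

Key "v9wbb" = 76 39 77 62 62 is exactly B = 5 bytes: K' = 76 39 77 62 62.
K' ⊕ ipad = 40 0f 41 54 54.
Inner input = 40 0f 41 54 54 ∥ 61 6d 37 6f 61.
Inner hash: XOR 40⊕0f⊕41⊕54⊕54⊕61⊕6d⊕37⊕6f⊕61 = 3b.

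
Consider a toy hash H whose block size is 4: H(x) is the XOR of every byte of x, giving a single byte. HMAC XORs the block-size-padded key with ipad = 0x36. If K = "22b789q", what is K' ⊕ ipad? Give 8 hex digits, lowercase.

Key "22b789q" = 32 32 62 37 38 39 71 is 7 bytes > B = 4, so hash it first: H(key) = 25, then zero-pad to 4 bytes: K' = 25 00 00 00.
XOR each byte with 0x36: 25⊕36=13, 00⊕36=36, 00⊕36=36, 00⊕36=36.

13363636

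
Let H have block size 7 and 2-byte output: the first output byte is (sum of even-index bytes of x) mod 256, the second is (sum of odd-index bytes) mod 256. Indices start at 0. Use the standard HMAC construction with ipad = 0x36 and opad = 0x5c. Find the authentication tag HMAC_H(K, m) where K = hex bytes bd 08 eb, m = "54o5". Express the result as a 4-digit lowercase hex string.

9e49

Key hex bytes bd 08 eb is 3 bytes ≤ B = 7; zero-pad to 7 bytes: K' = bd 08 eb 00 00 00 00.
K' ⊕ ipad = 8b 3e dd 36 36 36 36.  K' ⊕ opad = e1 54 b7 5c 5c 5c 5c.
Inner input = (K'⊕ipad) ∥ m = 8b 3e dd 36 36 36 36 ∥ 35 34 6f 35.
Inner hash: even-index sum = 573 mod 256 = 61; odd-index sum = 334 mod 256 = 78 → 3d 4e.
Outer input = (K'⊕opad) ∥ inner = e1 54 b7 5c 5c 5c 5c ∥ 3d 4e.
Outer hash (tag): even-index sum = 670 mod 256 = 158; odd-index sum = 329 mod 256 = 73 → 9e 49.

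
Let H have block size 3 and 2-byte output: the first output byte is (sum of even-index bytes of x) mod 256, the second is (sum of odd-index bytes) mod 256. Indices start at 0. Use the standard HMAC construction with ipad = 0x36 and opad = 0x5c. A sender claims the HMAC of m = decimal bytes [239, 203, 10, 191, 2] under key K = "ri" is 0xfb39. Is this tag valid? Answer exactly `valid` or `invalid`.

Key "ri" = 72 69 is 2 bytes ≤ B = 3; zero-pad to 3 bytes: K' = 72 69 00.
K' ⊕ ipad = 44 5f 36; K' ⊕ opad = 2e 35 5c.
Inner hash: even-index sum = 516 mod 256 = 4; odd-index sum = 346 mod 256 = 90 → 04 5a.
Outer hash (recomputed tag): even-index sum = 228 mod 256 = 228; odd-index sum = 57 mod 256 = 57 → e4 39.
Recomputed tag = e439; claimed = fb39 → mismatch.

invalid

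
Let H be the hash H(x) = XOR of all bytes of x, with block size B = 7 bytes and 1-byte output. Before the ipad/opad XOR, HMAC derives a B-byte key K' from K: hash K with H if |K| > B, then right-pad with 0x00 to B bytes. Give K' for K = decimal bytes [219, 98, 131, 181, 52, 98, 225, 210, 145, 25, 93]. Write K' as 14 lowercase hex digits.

|K| = 11 > B = 7, so first hash the key.
H(K): XOR db⊕62⊕83⊕b5⊕34⊕62⊕e1⊕d2⊕91⊕19⊕5d = 3f.
Zero-pad H(K) = 3f to 7 bytes: K' = 3f 00 00 00 00 00 00.

3f000000000000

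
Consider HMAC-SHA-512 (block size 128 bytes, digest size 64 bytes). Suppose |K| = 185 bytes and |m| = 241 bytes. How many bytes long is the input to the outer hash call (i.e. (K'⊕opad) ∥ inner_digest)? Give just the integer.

192

Key is 185 > 128 bytes, so it is hashed to 64 bytes then zero-padded to 128: |K'| = 128.
Outer input = (K'⊕opad) ∥ H(inner) → 128 + 64 = 192 bytes.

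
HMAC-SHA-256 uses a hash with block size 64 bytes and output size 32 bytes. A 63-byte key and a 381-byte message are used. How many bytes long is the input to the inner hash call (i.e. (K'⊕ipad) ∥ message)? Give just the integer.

Key is 63 ≤ 64 bytes, zero-padded: |K'| = 64.
Inner input = (K'⊕ipad) ∥ m → 64 + 381 = 445 bytes.

445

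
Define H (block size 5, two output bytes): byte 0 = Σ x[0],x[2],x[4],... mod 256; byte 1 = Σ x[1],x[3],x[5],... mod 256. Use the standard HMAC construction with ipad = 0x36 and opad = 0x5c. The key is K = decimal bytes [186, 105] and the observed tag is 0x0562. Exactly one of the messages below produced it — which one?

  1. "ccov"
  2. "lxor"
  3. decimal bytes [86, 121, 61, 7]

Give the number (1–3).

1

Key decimal bytes [186, 105] = ba 69 is 2 bytes ≤ B = 5; zero-pad to 5 bytes: K' = ba 69 00 00 00.
K' ⊕ ipad = 8c 5f 36 36 36; K' ⊕ opad = e6 35 5c 5c 5c.
m1: inner = H(8c 5f 36 36 36 63 63 6f 76) = d1 67; tag = H(e6 35 5c 5c 5c d1 67) = 0562 ← matches
m2: inner = H(8c 5f 36 36 36 6c 78 6f 72) = e2 70; tag = H(e6 35 5c 5c 5c e2 70) = 0e73
m3: inner = H(8c 5f 36 36 36 56 79 3d 07) = 78 28; tag = H(e6 35 5c 5c 5c 78 28) = c609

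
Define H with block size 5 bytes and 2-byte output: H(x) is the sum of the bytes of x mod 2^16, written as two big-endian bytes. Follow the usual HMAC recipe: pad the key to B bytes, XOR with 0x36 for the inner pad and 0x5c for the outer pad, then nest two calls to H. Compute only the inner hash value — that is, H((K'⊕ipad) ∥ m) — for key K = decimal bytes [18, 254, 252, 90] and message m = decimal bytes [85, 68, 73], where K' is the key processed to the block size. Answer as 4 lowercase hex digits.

Key decimal bytes [18, 254, 252, 90] = 12 fe fc 5a is 4 bytes ≤ B = 5; zero-pad to 5 bytes: K' = 12 fe fc 5a 00.
K' ⊕ ipad = 24 c8 ca 6c 36.
Inner input = 24 c8 ca 6c 36 ∥ 55 44 49.
Inner hash: sum = 36+200+202+108+54+85+68+73 = 826 → 03 3a.

033a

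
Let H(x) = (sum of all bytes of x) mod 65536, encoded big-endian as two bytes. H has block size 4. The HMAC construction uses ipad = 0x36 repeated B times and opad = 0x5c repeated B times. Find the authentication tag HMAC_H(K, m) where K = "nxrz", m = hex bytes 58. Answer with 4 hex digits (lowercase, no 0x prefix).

0139

Key "nxrz" = 6e 78 72 7a is exactly B = 4 bytes: K' = 6e 78 72 7a.
K' ⊕ ipad = 58 4e 44 4c.  K' ⊕ opad = 32 24 2e 26.
Inner input = (K'⊕ipad) ∥ m = 58 4e 44 4c ∥ 58.
Inner hash: sum = 88+78+68+76+88 = 398 → 01 8e.
Outer input = (K'⊕opad) ∥ inner = 32 24 2e 26 ∥ 01 8e.
Outer hash (tag): sum = 50+36+46+38+1+142 = 313 → 01 39.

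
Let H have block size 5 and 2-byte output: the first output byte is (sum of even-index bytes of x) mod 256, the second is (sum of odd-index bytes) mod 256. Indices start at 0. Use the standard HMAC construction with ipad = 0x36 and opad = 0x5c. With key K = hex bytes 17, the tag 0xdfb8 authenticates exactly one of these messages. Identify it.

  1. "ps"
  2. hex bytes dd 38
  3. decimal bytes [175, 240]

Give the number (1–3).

Key hex bytes 17 is 1 byte ≤ B = 5; zero-pad to 5 bytes: K' = 17 00 00 00 00.
K' ⊕ ipad = 21 36 36 36 36; K' ⊕ opad = 4b 5c 5c 5c 5c.
m1: inner = H(21 36 36 36 36 70 73) = 00 dc; tag = H(4b 5c 5c 5c 5c 00 dc) = dfb8 ← matches
m2: inner = H(21 36 36 36 36 dd 38) = c5 49; tag = H(4b 5c 5c 5c 5c c5 49) = 4c7d
m3: inner = H(21 36 36 36 36 af f0) = 7d 1b; tag = H(4b 5c 5c 5c 5c 7d 1b) = 1e35

1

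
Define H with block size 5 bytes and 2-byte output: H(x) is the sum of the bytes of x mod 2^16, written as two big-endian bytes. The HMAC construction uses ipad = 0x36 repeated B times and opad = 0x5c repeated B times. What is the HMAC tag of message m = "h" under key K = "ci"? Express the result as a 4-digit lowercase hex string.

Key "ci" = 63 69 is 2 bytes ≤ B = 5; zero-pad to 5 bytes: K' = 63 69 00 00 00.
K' ⊕ ipad = 55 5f 36 36 36.  K' ⊕ opad = 3f 35 5c 5c 5c.
Inner input = (K'⊕ipad) ∥ m = 55 5f 36 36 36 ∥ 68.
Inner hash: sum = 85+95+54+54+54+104 = 446 → 01 be.
Outer input = (K'⊕opad) ∥ inner = 3f 35 5c 5c 5c ∥ 01 be.
Outer hash (tag): sum = 63+53+92+92+92+1+190 = 583 → 02 47.

0247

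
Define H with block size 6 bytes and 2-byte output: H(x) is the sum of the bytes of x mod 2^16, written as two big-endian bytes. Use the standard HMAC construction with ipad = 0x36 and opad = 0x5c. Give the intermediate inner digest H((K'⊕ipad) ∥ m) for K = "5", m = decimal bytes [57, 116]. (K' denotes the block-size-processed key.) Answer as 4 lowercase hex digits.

01be

Key "5" = 35 is 1 byte ≤ B = 6; zero-pad to 6 bytes: K' = 35 00 00 00 00 00.
K' ⊕ ipad = 03 36 36 36 36 36.
Inner input = 03 36 36 36 36 36 ∥ 39 74.
Inner hash: sum = 3+54+54+54+54+54+57+116 = 446 → 01 be.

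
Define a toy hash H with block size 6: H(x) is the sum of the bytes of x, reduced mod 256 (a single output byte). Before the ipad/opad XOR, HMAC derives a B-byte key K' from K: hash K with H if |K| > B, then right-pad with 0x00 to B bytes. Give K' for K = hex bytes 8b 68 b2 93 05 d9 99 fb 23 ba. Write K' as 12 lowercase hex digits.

|K| = 10 > B = 6, so first hash the key.
H(K): sum = 139+104+178+147+5+217+153+251+35+186 = 1415; mod 256 = 135 → 87.
Zero-pad H(K) = 87 to 6 bytes: K' = 87 00 00 00 00 00.

870000000000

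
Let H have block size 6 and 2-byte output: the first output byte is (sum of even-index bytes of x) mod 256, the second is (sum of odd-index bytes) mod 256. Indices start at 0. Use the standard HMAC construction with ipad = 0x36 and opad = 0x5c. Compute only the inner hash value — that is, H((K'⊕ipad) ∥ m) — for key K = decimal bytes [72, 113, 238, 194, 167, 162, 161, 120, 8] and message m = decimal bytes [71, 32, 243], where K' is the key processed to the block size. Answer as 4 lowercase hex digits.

5607

Key decimal bytes [72, 113, 238, 194, 167, 162, 161, 120, 8] = 48 71 ee c2 a7 a2 a1 78 08 is 9 bytes > B = 6, so hash it first: H(key) = 86 4d, then zero-pad to 6 bytes: K' = 86 4d 00 00 00 00.
K' ⊕ ipad = b0 7b 36 36 36 36.
Inner input = b0 7b 36 36 36 36 ∥ 47 20 f3.
Inner hash: even-index sum = 598 mod 256 = 86; odd-index sum = 263 mod 256 = 7 → 56 07.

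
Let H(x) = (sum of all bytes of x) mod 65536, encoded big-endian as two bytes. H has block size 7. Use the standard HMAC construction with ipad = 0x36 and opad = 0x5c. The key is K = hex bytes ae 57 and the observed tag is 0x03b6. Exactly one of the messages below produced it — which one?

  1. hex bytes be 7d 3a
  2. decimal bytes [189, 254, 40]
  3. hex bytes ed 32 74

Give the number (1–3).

2

Key hex bytes ae 57 is 2 bytes ≤ B = 7; zero-pad to 7 bytes: K' = ae 57 00 00 00 00 00.
K' ⊕ ipad = 98 61 36 36 36 36 36; K' ⊕ opad = f2 0b 5c 5c 5c 5c 5c.
m1: inner = H(98 61 36 36 36 36 36 be 7d 3a) = 03 7c; tag = H(f2 0b 5c 5c 5c 5c 5c 03 7c) = 0348
m2: inner = H(98 61 36 36 36 36 36 bd fe 28) = 03 ea; tag = H(f2 0b 5c 5c 5c 5c 5c 03 ea) = 03b6 ← matches
m3: inner = H(98 61 36 36 36 36 36 ed 32 74) = 03 9a; tag = H(f2 0b 5c 5c 5c 5c 5c 03 9a) = 0366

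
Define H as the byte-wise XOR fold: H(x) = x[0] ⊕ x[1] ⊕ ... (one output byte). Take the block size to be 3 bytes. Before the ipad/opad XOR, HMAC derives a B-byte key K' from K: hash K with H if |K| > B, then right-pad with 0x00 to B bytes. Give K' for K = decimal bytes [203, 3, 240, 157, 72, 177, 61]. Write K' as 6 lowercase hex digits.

|K| = 7 > B = 3, so first hash the key.
H(K): XOR cb⊕03⊕f0⊕9d⊕48⊕b1⊕3d = 61.
Zero-pad H(K) = 61 to 3 bytes: K' = 61 00 00.

610000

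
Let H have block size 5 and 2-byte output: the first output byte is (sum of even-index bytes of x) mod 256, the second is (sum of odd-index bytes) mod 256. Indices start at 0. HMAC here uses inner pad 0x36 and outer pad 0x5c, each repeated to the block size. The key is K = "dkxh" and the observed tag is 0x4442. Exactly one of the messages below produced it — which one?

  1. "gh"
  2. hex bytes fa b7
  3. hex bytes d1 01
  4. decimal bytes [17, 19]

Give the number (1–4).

3

Key "dkxh" = 64 6b 78 68 is 4 bytes ≤ B = 5; zero-pad to 5 bytes: K' = 64 6b 78 68 00.
K' ⊕ ipad = 52 5d 4e 5e 36; K' ⊕ opad = 38 37 24 34 5c.
m1: inner = H(52 5d 4e 5e 36 67 68) = 3e 22; tag = H(38 37 24 34 5c 3e 22) = daa9
m2: inner = H(52 5d 4e 5e 36 fa b7) = 8d b5; tag = H(38 37 24 34 5c 8d b5) = 6df8
m3: inner = H(52 5d 4e 5e 36 d1 01) = d7 8c; tag = H(38 37 24 34 5c d7 8c) = 4442 ← matches
m4: inner = H(52 5d 4e 5e 36 11 13) = e9 cc; tag = H(38 37 24 34 5c e9 cc) = 8454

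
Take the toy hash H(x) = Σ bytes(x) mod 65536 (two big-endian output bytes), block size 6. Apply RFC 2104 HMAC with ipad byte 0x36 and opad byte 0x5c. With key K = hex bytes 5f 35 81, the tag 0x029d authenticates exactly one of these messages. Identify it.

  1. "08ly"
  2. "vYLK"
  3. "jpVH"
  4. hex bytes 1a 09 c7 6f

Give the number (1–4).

Key hex bytes 5f 35 81 is 3 bytes ≤ B = 6; zero-pad to 6 bytes: K' = 5f 35 81 00 00 00.
K' ⊕ ipad = 69 03 b7 36 36 36; K' ⊕ opad = 03 69 dd 5c 5c 5c.
m1: inner = H(69 03 b7 36 36 36 30 38 6c 79) = 03 12; tag = H(03 69 dd 5c 5c 5c 03 12) = 0272
m2: inner = H(69 03 b7 36 36 36 76 59 4c 4b) = 03 2b; tag = H(03 69 dd 5c 5c 5c 03 2b) = 028b
m3: inner = H(69 03 b7 36 36 36 6a 70 56 48) = 03 3d; tag = H(03 69 dd 5c 5c 5c 03 3d) = 029d ← matches
m4: inner = H(69 03 b7 36 36 36 1a 09 c7 6f) = 03 1e; tag = H(03 69 dd 5c 5c 5c 03 1e) = 027e

3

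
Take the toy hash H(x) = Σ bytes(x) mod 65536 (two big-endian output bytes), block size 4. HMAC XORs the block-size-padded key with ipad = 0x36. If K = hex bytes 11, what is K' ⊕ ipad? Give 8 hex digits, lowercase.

27363636

Key hex bytes 11 is 1 byte ≤ B = 4; zero-pad to 4 bytes: K' = 11 00 00 00.
XOR each byte with 0x36: 11⊕36=27, 00⊕36=36, 00⊕36=36, 00⊕36=36.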